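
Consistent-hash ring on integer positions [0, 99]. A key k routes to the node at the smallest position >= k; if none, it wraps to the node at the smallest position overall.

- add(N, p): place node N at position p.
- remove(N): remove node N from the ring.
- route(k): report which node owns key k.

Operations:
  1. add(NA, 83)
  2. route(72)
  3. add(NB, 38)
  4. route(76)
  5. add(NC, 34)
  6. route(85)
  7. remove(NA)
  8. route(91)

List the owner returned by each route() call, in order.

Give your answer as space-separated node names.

Op 1: add NA@83 -> ring=[83:NA]
Op 2: route key 72: smallest pos >= 72 is 83 -> NA
Op 3: add NB@38 -> ring=[38:NB,83:NA]
Op 4: route key 76: smallest pos >= 76 is 83 -> NA
Op 5: add NC@34 -> ring=[34:NC,38:NB,83:NA]
Op 6: route key 85: none >= 85, wrap to smallest pos 34 -> NC
Op 7: remove NA -> ring=[34:NC,38:NB]
Op 8: route key 91: none >= 91, wrap to smallest pos 34 -> NC

Answer: NA NA NC NC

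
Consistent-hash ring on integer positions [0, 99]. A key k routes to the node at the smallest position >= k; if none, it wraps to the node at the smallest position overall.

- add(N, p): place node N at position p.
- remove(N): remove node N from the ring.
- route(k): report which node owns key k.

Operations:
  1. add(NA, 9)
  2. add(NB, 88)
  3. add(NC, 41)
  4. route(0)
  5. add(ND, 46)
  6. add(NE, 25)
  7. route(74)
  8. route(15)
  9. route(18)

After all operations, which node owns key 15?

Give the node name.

Answer: NE

Derivation:
Op 1: add NA@9 -> ring=[9:NA]
Op 2: add NB@88 -> ring=[9:NA,88:NB]
Op 3: add NC@41 -> ring=[9:NA,41:NC,88:NB]
Op 4: route key 0: smallest pos >= 0 is 9 -> NA
Op 5: add ND@46 -> ring=[9:NA,41:NC,46:ND,88:NB]
Op 6: add NE@25 -> ring=[9:NA,25:NE,41:NC,46:ND,88:NB]
Op 7: route key 74: smallest pos >= 74 is 88 -> NB
Op 8: route key 15: smallest pos >= 15 is 25 -> NE
Op 9: route key 18: smallest pos >= 18 is 25 -> NE
Final route key 15: smallest pos >= 15 is 25 -> NE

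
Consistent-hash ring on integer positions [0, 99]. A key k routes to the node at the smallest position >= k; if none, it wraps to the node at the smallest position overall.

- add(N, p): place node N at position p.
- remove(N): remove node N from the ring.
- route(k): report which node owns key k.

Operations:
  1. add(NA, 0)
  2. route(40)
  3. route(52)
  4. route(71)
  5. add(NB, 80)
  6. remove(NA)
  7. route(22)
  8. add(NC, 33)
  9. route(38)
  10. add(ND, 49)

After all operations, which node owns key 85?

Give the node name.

Op 1: add NA@0 -> ring=[0:NA]
Op 2: route key 40: none >= 40, wrap to smallest pos 0 -> NA
Op 3: route key 52: none >= 52, wrap to smallest pos 0 -> NA
Op 4: route key 71: none >= 71, wrap to smallest pos 0 -> NA
Op 5: add NB@80 -> ring=[0:NA,80:NB]
Op 6: remove NA -> ring=[80:NB]
Op 7: route key 22: smallest pos >= 22 is 80 -> NB
Op 8: add NC@33 -> ring=[33:NC,80:NB]
Op 9: route key 38: smallest pos >= 38 is 80 -> NB
Op 10: add ND@49 -> ring=[33:NC,49:ND,80:NB]
Final route key 85: none >= 85, wrap to smallest pos 33 -> NC

Answer: NC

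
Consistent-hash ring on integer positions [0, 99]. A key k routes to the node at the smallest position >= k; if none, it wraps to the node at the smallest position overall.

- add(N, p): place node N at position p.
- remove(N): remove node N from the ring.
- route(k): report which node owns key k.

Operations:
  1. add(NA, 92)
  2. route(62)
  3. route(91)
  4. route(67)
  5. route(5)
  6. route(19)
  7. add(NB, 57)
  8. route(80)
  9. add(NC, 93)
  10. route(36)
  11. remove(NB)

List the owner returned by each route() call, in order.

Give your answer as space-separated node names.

Answer: NA NA NA NA NA NA NB

Derivation:
Op 1: add NA@92 -> ring=[92:NA]
Op 2: route key 62: smallest pos >= 62 is 92 -> NA
Op 3: route key 91: smallest pos >= 91 is 92 -> NA
Op 4: route key 67: smallest pos >= 67 is 92 -> NA
Op 5: route key 5: smallest pos >= 5 is 92 -> NA
Op 6: route key 19: smallest pos >= 19 is 92 -> NA
Op 7: add NB@57 -> ring=[57:NB,92:NA]
Op 8: route key 80: smallest pos >= 80 is 92 -> NA
Op 9: add NC@93 -> ring=[57:NB,92:NA,93:NC]
Op 10: route key 36: smallest pos >= 36 is 57 -> NB
Op 11: remove NB -> ring=[92:NA,93:NC]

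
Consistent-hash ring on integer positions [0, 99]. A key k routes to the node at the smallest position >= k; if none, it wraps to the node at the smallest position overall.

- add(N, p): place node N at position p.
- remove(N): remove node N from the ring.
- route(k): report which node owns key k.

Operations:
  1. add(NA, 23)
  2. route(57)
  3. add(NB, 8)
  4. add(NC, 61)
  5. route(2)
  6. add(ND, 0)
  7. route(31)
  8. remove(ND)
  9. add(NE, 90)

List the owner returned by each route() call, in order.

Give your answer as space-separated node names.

Answer: NA NB NC

Derivation:
Op 1: add NA@23 -> ring=[23:NA]
Op 2: route key 57: none >= 57, wrap to smallest pos 23 -> NA
Op 3: add NB@8 -> ring=[8:NB,23:NA]
Op 4: add NC@61 -> ring=[8:NB,23:NA,61:NC]
Op 5: route key 2: smallest pos >= 2 is 8 -> NB
Op 6: add ND@0 -> ring=[0:ND,8:NB,23:NA,61:NC]
Op 7: route key 31: smallest pos >= 31 is 61 -> NC
Op 8: remove ND -> ring=[8:NB,23:NA,61:NC]
Op 9: add NE@90 -> ring=[8:NB,23:NA,61:NC,90:NE]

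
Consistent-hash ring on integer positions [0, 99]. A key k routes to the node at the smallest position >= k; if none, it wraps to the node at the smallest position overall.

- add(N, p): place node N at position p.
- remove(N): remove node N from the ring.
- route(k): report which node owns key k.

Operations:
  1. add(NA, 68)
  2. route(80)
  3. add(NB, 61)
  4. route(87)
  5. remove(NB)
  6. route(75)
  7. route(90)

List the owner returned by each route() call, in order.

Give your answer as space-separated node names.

Answer: NA NB NA NA

Derivation:
Op 1: add NA@68 -> ring=[68:NA]
Op 2: route key 80: none >= 80, wrap to smallest pos 68 -> NA
Op 3: add NB@61 -> ring=[61:NB,68:NA]
Op 4: route key 87: none >= 87, wrap to smallest pos 61 -> NB
Op 5: remove NB -> ring=[68:NA]
Op 6: route key 75: none >= 75, wrap to smallest pos 68 -> NA
Op 7: route key 90: none >= 90, wrap to smallest pos 68 -> NA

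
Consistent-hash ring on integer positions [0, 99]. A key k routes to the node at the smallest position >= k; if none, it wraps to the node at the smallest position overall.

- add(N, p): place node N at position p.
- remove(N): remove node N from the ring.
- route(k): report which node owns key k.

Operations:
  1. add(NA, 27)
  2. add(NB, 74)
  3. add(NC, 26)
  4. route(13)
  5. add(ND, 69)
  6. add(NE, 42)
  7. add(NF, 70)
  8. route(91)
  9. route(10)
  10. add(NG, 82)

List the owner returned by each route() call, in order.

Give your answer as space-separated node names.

Answer: NC NC NC

Derivation:
Op 1: add NA@27 -> ring=[27:NA]
Op 2: add NB@74 -> ring=[27:NA,74:NB]
Op 3: add NC@26 -> ring=[26:NC,27:NA,74:NB]
Op 4: route key 13: smallest pos >= 13 is 26 -> NC
Op 5: add ND@69 -> ring=[26:NC,27:NA,69:ND,74:NB]
Op 6: add NE@42 -> ring=[26:NC,27:NA,42:NE,69:ND,74:NB]
Op 7: add NF@70 -> ring=[26:NC,27:NA,42:NE,69:ND,70:NF,74:NB]
Op 8: route key 91: none >= 91, wrap to smallest pos 26 -> NC
Op 9: route key 10: smallest pos >= 10 is 26 -> NC
Op 10: add NG@82 -> ring=[26:NC,27:NA,42:NE,69:ND,70:NF,74:NB,82:NG]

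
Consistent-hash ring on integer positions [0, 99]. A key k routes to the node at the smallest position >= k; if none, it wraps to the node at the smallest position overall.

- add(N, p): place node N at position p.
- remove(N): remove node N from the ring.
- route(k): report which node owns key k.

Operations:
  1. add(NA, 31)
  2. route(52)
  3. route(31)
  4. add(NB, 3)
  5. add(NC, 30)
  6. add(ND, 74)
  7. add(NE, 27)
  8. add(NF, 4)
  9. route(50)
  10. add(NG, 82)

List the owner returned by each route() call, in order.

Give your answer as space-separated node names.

Answer: NA NA ND

Derivation:
Op 1: add NA@31 -> ring=[31:NA]
Op 2: route key 52: none >= 52, wrap to smallest pos 31 -> NA
Op 3: route key 31: smallest pos >= 31 is 31 -> NA
Op 4: add NB@3 -> ring=[3:NB,31:NA]
Op 5: add NC@30 -> ring=[3:NB,30:NC,31:NA]
Op 6: add ND@74 -> ring=[3:NB,30:NC,31:NA,74:ND]
Op 7: add NE@27 -> ring=[3:NB,27:NE,30:NC,31:NA,74:ND]
Op 8: add NF@4 -> ring=[3:NB,4:NF,27:NE,30:NC,31:NA,74:ND]
Op 9: route key 50: smallest pos >= 50 is 74 -> ND
Op 10: add NG@82 -> ring=[3:NB,4:NF,27:NE,30:NC,31:NA,74:ND,82:NG]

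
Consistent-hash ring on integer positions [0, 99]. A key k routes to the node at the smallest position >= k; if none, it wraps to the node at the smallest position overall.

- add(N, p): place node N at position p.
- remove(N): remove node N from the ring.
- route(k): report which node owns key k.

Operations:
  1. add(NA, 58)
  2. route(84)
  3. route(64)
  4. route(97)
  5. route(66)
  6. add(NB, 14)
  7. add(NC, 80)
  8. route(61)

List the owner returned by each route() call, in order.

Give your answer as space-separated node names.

Answer: NA NA NA NA NC

Derivation:
Op 1: add NA@58 -> ring=[58:NA]
Op 2: route key 84: none >= 84, wrap to smallest pos 58 -> NA
Op 3: route key 64: none >= 64, wrap to smallest pos 58 -> NA
Op 4: route key 97: none >= 97, wrap to smallest pos 58 -> NA
Op 5: route key 66: none >= 66, wrap to smallest pos 58 -> NA
Op 6: add NB@14 -> ring=[14:NB,58:NA]
Op 7: add NC@80 -> ring=[14:NB,58:NA,80:NC]
Op 8: route key 61: smallest pos >= 61 is 80 -> NC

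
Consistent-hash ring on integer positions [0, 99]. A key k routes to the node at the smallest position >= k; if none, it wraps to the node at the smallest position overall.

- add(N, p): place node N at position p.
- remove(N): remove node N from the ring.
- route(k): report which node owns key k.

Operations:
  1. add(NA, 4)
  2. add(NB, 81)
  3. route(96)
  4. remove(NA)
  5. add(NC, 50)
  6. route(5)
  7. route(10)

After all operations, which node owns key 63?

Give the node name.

Answer: NB

Derivation:
Op 1: add NA@4 -> ring=[4:NA]
Op 2: add NB@81 -> ring=[4:NA,81:NB]
Op 3: route key 96: none >= 96, wrap to smallest pos 4 -> NA
Op 4: remove NA -> ring=[81:NB]
Op 5: add NC@50 -> ring=[50:NC,81:NB]
Op 6: route key 5: smallest pos >= 5 is 50 -> NC
Op 7: route key 10: smallest pos >= 10 is 50 -> NC
Final route key 63: smallest pos >= 63 is 81 -> NB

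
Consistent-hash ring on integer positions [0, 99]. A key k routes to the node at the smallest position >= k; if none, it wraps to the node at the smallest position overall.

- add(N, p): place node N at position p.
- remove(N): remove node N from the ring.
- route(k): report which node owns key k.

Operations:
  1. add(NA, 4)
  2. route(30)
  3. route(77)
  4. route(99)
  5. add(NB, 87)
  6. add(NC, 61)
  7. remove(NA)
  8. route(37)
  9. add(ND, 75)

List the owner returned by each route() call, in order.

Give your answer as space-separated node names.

Answer: NA NA NA NC

Derivation:
Op 1: add NA@4 -> ring=[4:NA]
Op 2: route key 30: none >= 30, wrap to smallest pos 4 -> NA
Op 3: route key 77: none >= 77, wrap to smallest pos 4 -> NA
Op 4: route key 99: none >= 99, wrap to smallest pos 4 -> NA
Op 5: add NB@87 -> ring=[4:NA,87:NB]
Op 6: add NC@61 -> ring=[4:NA,61:NC,87:NB]
Op 7: remove NA -> ring=[61:NC,87:NB]
Op 8: route key 37: smallest pos >= 37 is 61 -> NC
Op 9: add ND@75 -> ring=[61:NC,75:ND,87:NB]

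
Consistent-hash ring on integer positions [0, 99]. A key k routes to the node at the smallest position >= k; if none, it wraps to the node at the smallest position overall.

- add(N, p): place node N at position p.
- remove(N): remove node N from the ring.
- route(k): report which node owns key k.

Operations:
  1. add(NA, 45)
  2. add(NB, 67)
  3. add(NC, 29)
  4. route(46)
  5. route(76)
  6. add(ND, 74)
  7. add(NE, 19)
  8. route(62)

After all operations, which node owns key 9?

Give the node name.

Op 1: add NA@45 -> ring=[45:NA]
Op 2: add NB@67 -> ring=[45:NA,67:NB]
Op 3: add NC@29 -> ring=[29:NC,45:NA,67:NB]
Op 4: route key 46: smallest pos >= 46 is 67 -> NB
Op 5: route key 76: none >= 76, wrap to smallest pos 29 -> NC
Op 6: add ND@74 -> ring=[29:NC,45:NA,67:NB,74:ND]
Op 7: add NE@19 -> ring=[19:NE,29:NC,45:NA,67:NB,74:ND]
Op 8: route key 62: smallest pos >= 62 is 67 -> NB
Final route key 9: smallest pos >= 9 is 19 -> NE

Answer: NE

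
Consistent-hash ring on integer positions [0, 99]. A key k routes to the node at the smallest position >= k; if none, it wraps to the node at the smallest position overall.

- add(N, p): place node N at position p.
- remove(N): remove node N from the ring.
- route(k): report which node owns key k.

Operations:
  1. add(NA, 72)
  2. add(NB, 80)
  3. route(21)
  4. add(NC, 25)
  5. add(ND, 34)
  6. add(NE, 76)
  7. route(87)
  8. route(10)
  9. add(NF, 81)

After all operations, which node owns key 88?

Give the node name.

Op 1: add NA@72 -> ring=[72:NA]
Op 2: add NB@80 -> ring=[72:NA,80:NB]
Op 3: route key 21: smallest pos >= 21 is 72 -> NA
Op 4: add NC@25 -> ring=[25:NC,72:NA,80:NB]
Op 5: add ND@34 -> ring=[25:NC,34:ND,72:NA,80:NB]
Op 6: add NE@76 -> ring=[25:NC,34:ND,72:NA,76:NE,80:NB]
Op 7: route key 87: none >= 87, wrap to smallest pos 25 -> NC
Op 8: route key 10: smallest pos >= 10 is 25 -> NC
Op 9: add NF@81 -> ring=[25:NC,34:ND,72:NA,76:NE,80:NB,81:NF]
Final route key 88: none >= 88, wrap to smallest pos 25 -> NC

Answer: NC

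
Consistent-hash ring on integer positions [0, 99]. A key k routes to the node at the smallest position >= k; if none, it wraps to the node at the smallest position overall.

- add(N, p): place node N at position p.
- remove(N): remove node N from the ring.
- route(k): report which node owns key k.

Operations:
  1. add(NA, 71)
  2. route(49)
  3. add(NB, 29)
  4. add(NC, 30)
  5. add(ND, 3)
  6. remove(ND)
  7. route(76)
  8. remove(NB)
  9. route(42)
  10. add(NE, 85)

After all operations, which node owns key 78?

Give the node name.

Op 1: add NA@71 -> ring=[71:NA]
Op 2: route key 49: smallest pos >= 49 is 71 -> NA
Op 3: add NB@29 -> ring=[29:NB,71:NA]
Op 4: add NC@30 -> ring=[29:NB,30:NC,71:NA]
Op 5: add ND@3 -> ring=[3:ND,29:NB,30:NC,71:NA]
Op 6: remove ND -> ring=[29:NB,30:NC,71:NA]
Op 7: route key 76: none >= 76, wrap to smallest pos 29 -> NB
Op 8: remove NB -> ring=[30:NC,71:NA]
Op 9: route key 42: smallest pos >= 42 is 71 -> NA
Op 10: add NE@85 -> ring=[30:NC,71:NA,85:NE]
Final route key 78: smallest pos >= 78 is 85 -> NE

Answer: NE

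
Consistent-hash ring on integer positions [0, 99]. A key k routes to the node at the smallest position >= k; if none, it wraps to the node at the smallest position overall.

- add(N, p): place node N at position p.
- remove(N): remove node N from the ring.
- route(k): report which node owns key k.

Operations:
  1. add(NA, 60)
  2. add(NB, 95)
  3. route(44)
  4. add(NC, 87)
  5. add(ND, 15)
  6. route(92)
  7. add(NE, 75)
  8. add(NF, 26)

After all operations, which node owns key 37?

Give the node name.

Op 1: add NA@60 -> ring=[60:NA]
Op 2: add NB@95 -> ring=[60:NA,95:NB]
Op 3: route key 44: smallest pos >= 44 is 60 -> NA
Op 4: add NC@87 -> ring=[60:NA,87:NC,95:NB]
Op 5: add ND@15 -> ring=[15:ND,60:NA,87:NC,95:NB]
Op 6: route key 92: smallest pos >= 92 is 95 -> NB
Op 7: add NE@75 -> ring=[15:ND,60:NA,75:NE,87:NC,95:NB]
Op 8: add NF@26 -> ring=[15:ND,26:NF,60:NA,75:NE,87:NC,95:NB]
Final route key 37: smallest pos >= 37 is 60 -> NA

Answer: NA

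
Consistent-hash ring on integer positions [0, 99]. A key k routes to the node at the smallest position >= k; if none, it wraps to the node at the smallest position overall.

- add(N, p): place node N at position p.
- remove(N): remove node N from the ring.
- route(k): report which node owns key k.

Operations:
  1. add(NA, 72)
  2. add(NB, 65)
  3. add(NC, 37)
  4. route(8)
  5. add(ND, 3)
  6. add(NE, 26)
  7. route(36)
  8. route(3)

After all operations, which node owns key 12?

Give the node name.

Op 1: add NA@72 -> ring=[72:NA]
Op 2: add NB@65 -> ring=[65:NB,72:NA]
Op 3: add NC@37 -> ring=[37:NC,65:NB,72:NA]
Op 4: route key 8: smallest pos >= 8 is 37 -> NC
Op 5: add ND@3 -> ring=[3:ND,37:NC,65:NB,72:NA]
Op 6: add NE@26 -> ring=[3:ND,26:NE,37:NC,65:NB,72:NA]
Op 7: route key 36: smallest pos >= 36 is 37 -> NC
Op 8: route key 3: smallest pos >= 3 is 3 -> ND
Final route key 12: smallest pos >= 12 is 26 -> NE

Answer: NE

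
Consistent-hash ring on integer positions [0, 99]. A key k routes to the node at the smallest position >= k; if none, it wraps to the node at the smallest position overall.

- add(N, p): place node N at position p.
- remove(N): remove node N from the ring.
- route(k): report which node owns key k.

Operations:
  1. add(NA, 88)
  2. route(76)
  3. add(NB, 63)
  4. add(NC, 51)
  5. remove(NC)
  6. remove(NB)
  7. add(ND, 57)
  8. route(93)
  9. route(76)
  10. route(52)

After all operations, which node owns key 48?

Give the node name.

Answer: ND

Derivation:
Op 1: add NA@88 -> ring=[88:NA]
Op 2: route key 76: smallest pos >= 76 is 88 -> NA
Op 3: add NB@63 -> ring=[63:NB,88:NA]
Op 4: add NC@51 -> ring=[51:NC,63:NB,88:NA]
Op 5: remove NC -> ring=[63:NB,88:NA]
Op 6: remove NB -> ring=[88:NA]
Op 7: add ND@57 -> ring=[57:ND,88:NA]
Op 8: route key 93: none >= 93, wrap to smallest pos 57 -> ND
Op 9: route key 76: smallest pos >= 76 is 88 -> NA
Op 10: route key 52: smallest pos >= 52 is 57 -> ND
Final route key 48: smallest pos >= 48 is 57 -> ND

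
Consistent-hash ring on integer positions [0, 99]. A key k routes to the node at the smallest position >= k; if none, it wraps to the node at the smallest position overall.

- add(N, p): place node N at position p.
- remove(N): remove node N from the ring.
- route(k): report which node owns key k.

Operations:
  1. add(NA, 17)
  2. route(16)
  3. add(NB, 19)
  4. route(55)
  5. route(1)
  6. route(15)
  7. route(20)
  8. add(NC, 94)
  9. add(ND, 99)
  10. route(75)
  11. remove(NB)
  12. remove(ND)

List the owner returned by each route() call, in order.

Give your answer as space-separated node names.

Answer: NA NA NA NA NA NC

Derivation:
Op 1: add NA@17 -> ring=[17:NA]
Op 2: route key 16: smallest pos >= 16 is 17 -> NA
Op 3: add NB@19 -> ring=[17:NA,19:NB]
Op 4: route key 55: none >= 55, wrap to smallest pos 17 -> NA
Op 5: route key 1: smallest pos >= 1 is 17 -> NA
Op 6: route key 15: smallest pos >= 15 is 17 -> NA
Op 7: route key 20: none >= 20, wrap to smallest pos 17 -> NA
Op 8: add NC@94 -> ring=[17:NA,19:NB,94:NC]
Op 9: add ND@99 -> ring=[17:NA,19:NB,94:NC,99:ND]
Op 10: route key 75: smallest pos >= 75 is 94 -> NC
Op 11: remove NB -> ring=[17:NA,94:NC,99:ND]
Op 12: remove ND -> ring=[17:NA,94:NC]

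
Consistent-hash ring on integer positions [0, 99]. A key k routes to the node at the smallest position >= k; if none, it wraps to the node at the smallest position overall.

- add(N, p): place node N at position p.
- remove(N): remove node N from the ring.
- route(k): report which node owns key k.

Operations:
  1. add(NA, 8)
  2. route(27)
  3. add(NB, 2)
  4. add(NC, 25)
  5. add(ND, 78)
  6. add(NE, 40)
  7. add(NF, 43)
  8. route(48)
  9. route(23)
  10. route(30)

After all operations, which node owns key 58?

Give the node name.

Answer: ND

Derivation:
Op 1: add NA@8 -> ring=[8:NA]
Op 2: route key 27: none >= 27, wrap to smallest pos 8 -> NA
Op 3: add NB@2 -> ring=[2:NB,8:NA]
Op 4: add NC@25 -> ring=[2:NB,8:NA,25:NC]
Op 5: add ND@78 -> ring=[2:NB,8:NA,25:NC,78:ND]
Op 6: add NE@40 -> ring=[2:NB,8:NA,25:NC,40:NE,78:ND]
Op 7: add NF@43 -> ring=[2:NB,8:NA,25:NC,40:NE,43:NF,78:ND]
Op 8: route key 48: smallest pos >= 48 is 78 -> ND
Op 9: route key 23: smallest pos >= 23 is 25 -> NC
Op 10: route key 30: smallest pos >= 30 is 40 -> NE
Final route key 58: smallest pos >= 58 is 78 -> ND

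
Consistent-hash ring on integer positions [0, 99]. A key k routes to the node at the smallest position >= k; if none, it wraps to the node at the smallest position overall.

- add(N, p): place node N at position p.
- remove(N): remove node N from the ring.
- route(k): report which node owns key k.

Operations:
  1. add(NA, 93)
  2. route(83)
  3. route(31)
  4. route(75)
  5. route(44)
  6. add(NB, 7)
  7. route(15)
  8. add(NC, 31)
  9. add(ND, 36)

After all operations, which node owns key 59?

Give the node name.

Op 1: add NA@93 -> ring=[93:NA]
Op 2: route key 83: smallest pos >= 83 is 93 -> NA
Op 3: route key 31: smallest pos >= 31 is 93 -> NA
Op 4: route key 75: smallest pos >= 75 is 93 -> NA
Op 5: route key 44: smallest pos >= 44 is 93 -> NA
Op 6: add NB@7 -> ring=[7:NB,93:NA]
Op 7: route key 15: smallest pos >= 15 is 93 -> NA
Op 8: add NC@31 -> ring=[7:NB,31:NC,93:NA]
Op 9: add ND@36 -> ring=[7:NB,31:NC,36:ND,93:NA]
Final route key 59: smallest pos >= 59 is 93 -> NA

Answer: NA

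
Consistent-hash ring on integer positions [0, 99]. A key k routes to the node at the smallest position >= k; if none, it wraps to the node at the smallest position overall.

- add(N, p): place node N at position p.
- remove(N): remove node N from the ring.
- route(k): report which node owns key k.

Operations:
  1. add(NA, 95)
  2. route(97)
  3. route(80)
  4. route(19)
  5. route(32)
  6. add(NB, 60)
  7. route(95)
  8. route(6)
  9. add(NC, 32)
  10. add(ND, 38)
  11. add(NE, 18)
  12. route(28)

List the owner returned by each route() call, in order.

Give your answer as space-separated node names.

Op 1: add NA@95 -> ring=[95:NA]
Op 2: route key 97: none >= 97, wrap to smallest pos 95 -> NA
Op 3: route key 80: smallest pos >= 80 is 95 -> NA
Op 4: route key 19: smallest pos >= 19 is 95 -> NA
Op 5: route key 32: smallest pos >= 32 is 95 -> NA
Op 6: add NB@60 -> ring=[60:NB,95:NA]
Op 7: route key 95: smallest pos >= 95 is 95 -> NA
Op 8: route key 6: smallest pos >= 6 is 60 -> NB
Op 9: add NC@32 -> ring=[32:NC,60:NB,95:NA]
Op 10: add ND@38 -> ring=[32:NC,38:ND,60:NB,95:NA]
Op 11: add NE@18 -> ring=[18:NE,32:NC,38:ND,60:NB,95:NA]
Op 12: route key 28: smallest pos >= 28 is 32 -> NC

Answer: NA NA NA NA NA NB NC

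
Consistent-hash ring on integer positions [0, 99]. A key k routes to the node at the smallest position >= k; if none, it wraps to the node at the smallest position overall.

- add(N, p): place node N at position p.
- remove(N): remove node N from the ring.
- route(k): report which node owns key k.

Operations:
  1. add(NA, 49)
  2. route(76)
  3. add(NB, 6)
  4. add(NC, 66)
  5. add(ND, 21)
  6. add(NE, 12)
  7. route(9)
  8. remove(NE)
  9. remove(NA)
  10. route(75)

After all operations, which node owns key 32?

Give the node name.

Answer: NC

Derivation:
Op 1: add NA@49 -> ring=[49:NA]
Op 2: route key 76: none >= 76, wrap to smallest pos 49 -> NA
Op 3: add NB@6 -> ring=[6:NB,49:NA]
Op 4: add NC@66 -> ring=[6:NB,49:NA,66:NC]
Op 5: add ND@21 -> ring=[6:NB,21:ND,49:NA,66:NC]
Op 6: add NE@12 -> ring=[6:NB,12:NE,21:ND,49:NA,66:NC]
Op 7: route key 9: smallest pos >= 9 is 12 -> NE
Op 8: remove NE -> ring=[6:NB,21:ND,49:NA,66:NC]
Op 9: remove NA -> ring=[6:NB,21:ND,66:NC]
Op 10: route key 75: none >= 75, wrap to smallest pos 6 -> NB
Final route key 32: smallest pos >= 32 is 66 -> NC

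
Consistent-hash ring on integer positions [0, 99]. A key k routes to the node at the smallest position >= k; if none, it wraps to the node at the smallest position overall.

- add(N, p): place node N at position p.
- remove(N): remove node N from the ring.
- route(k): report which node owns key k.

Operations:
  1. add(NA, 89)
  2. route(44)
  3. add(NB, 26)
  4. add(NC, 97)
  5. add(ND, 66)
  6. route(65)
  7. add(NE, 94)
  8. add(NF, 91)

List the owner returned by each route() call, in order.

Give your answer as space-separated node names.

Answer: NA ND

Derivation:
Op 1: add NA@89 -> ring=[89:NA]
Op 2: route key 44: smallest pos >= 44 is 89 -> NA
Op 3: add NB@26 -> ring=[26:NB,89:NA]
Op 4: add NC@97 -> ring=[26:NB,89:NA,97:NC]
Op 5: add ND@66 -> ring=[26:NB,66:ND,89:NA,97:NC]
Op 6: route key 65: smallest pos >= 65 is 66 -> ND
Op 7: add NE@94 -> ring=[26:NB,66:ND,89:NA,94:NE,97:NC]
Op 8: add NF@91 -> ring=[26:NB,66:ND,89:NA,91:NF,94:NE,97:NC]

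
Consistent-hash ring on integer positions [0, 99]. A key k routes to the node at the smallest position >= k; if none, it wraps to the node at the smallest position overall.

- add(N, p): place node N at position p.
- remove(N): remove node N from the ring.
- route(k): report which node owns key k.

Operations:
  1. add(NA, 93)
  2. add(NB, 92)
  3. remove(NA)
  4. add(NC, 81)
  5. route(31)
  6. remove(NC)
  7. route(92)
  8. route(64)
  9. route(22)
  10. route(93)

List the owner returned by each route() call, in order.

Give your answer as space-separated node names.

Op 1: add NA@93 -> ring=[93:NA]
Op 2: add NB@92 -> ring=[92:NB,93:NA]
Op 3: remove NA -> ring=[92:NB]
Op 4: add NC@81 -> ring=[81:NC,92:NB]
Op 5: route key 31: smallest pos >= 31 is 81 -> NC
Op 6: remove NC -> ring=[92:NB]
Op 7: route key 92: smallest pos >= 92 is 92 -> NB
Op 8: route key 64: smallest pos >= 64 is 92 -> NB
Op 9: route key 22: smallest pos >= 22 is 92 -> NB
Op 10: route key 93: none >= 93, wrap to smallest pos 92 -> NB

Answer: NC NB NB NB NB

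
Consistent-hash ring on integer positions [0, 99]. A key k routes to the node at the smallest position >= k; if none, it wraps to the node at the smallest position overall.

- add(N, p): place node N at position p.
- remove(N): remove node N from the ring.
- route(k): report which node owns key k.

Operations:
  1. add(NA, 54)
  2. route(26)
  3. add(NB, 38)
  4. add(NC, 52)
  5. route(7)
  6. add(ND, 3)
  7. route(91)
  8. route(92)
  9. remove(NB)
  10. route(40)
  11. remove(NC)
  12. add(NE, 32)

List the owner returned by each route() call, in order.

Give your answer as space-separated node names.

Op 1: add NA@54 -> ring=[54:NA]
Op 2: route key 26: smallest pos >= 26 is 54 -> NA
Op 3: add NB@38 -> ring=[38:NB,54:NA]
Op 4: add NC@52 -> ring=[38:NB,52:NC,54:NA]
Op 5: route key 7: smallest pos >= 7 is 38 -> NB
Op 6: add ND@3 -> ring=[3:ND,38:NB,52:NC,54:NA]
Op 7: route key 91: none >= 91, wrap to smallest pos 3 -> ND
Op 8: route key 92: none >= 92, wrap to smallest pos 3 -> ND
Op 9: remove NB -> ring=[3:ND,52:NC,54:NA]
Op 10: route key 40: smallest pos >= 40 is 52 -> NC
Op 11: remove NC -> ring=[3:ND,54:NA]
Op 12: add NE@32 -> ring=[3:ND,32:NE,54:NA]

Answer: NA NB ND ND NC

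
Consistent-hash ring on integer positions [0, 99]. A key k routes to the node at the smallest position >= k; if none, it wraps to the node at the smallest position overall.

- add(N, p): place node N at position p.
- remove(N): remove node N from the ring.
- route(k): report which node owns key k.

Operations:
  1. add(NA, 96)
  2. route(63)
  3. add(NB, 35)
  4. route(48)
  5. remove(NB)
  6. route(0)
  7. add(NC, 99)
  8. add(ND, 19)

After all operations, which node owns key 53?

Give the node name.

Op 1: add NA@96 -> ring=[96:NA]
Op 2: route key 63: smallest pos >= 63 is 96 -> NA
Op 3: add NB@35 -> ring=[35:NB,96:NA]
Op 4: route key 48: smallest pos >= 48 is 96 -> NA
Op 5: remove NB -> ring=[96:NA]
Op 6: route key 0: smallest pos >= 0 is 96 -> NA
Op 7: add NC@99 -> ring=[96:NA,99:NC]
Op 8: add ND@19 -> ring=[19:ND,96:NA,99:NC]
Final route key 53: smallest pos >= 53 is 96 -> NA

Answer: NA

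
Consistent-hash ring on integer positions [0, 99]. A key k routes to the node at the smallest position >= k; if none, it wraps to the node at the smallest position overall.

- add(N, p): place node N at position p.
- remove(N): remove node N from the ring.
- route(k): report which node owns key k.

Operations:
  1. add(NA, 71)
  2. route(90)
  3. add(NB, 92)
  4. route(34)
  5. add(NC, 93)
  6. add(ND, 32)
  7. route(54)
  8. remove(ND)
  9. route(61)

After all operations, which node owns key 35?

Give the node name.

Answer: NA

Derivation:
Op 1: add NA@71 -> ring=[71:NA]
Op 2: route key 90: none >= 90, wrap to smallest pos 71 -> NA
Op 3: add NB@92 -> ring=[71:NA,92:NB]
Op 4: route key 34: smallest pos >= 34 is 71 -> NA
Op 5: add NC@93 -> ring=[71:NA,92:NB,93:NC]
Op 6: add ND@32 -> ring=[32:ND,71:NA,92:NB,93:NC]
Op 7: route key 54: smallest pos >= 54 is 71 -> NA
Op 8: remove ND -> ring=[71:NA,92:NB,93:NC]
Op 9: route key 61: smallest pos >= 61 is 71 -> NA
Final route key 35: smallest pos >= 35 is 71 -> NA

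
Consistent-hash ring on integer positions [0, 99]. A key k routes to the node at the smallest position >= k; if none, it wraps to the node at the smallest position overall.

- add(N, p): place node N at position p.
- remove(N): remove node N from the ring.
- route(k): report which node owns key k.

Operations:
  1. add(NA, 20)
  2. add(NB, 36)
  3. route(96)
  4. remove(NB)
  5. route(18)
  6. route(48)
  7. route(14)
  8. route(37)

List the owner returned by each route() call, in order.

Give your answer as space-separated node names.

Answer: NA NA NA NA NA

Derivation:
Op 1: add NA@20 -> ring=[20:NA]
Op 2: add NB@36 -> ring=[20:NA,36:NB]
Op 3: route key 96: none >= 96, wrap to smallest pos 20 -> NA
Op 4: remove NB -> ring=[20:NA]
Op 5: route key 18: smallest pos >= 18 is 20 -> NA
Op 6: route key 48: none >= 48, wrap to smallest pos 20 -> NA
Op 7: route key 14: smallest pos >= 14 is 20 -> NA
Op 8: route key 37: none >= 37, wrap to smallest pos 20 -> NA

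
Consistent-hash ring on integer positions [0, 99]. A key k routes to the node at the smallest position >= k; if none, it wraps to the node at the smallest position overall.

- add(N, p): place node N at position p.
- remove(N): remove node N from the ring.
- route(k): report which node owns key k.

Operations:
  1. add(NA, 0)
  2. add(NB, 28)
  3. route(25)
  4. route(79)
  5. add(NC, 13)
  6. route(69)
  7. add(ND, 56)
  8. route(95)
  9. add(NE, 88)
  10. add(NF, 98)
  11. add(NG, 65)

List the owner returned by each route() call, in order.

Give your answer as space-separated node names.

Answer: NB NA NA NA

Derivation:
Op 1: add NA@0 -> ring=[0:NA]
Op 2: add NB@28 -> ring=[0:NA,28:NB]
Op 3: route key 25: smallest pos >= 25 is 28 -> NB
Op 4: route key 79: none >= 79, wrap to smallest pos 0 -> NA
Op 5: add NC@13 -> ring=[0:NA,13:NC,28:NB]
Op 6: route key 69: none >= 69, wrap to smallest pos 0 -> NA
Op 7: add ND@56 -> ring=[0:NA,13:NC,28:NB,56:ND]
Op 8: route key 95: none >= 95, wrap to smallest pos 0 -> NA
Op 9: add NE@88 -> ring=[0:NA,13:NC,28:NB,56:ND,88:NE]
Op 10: add NF@98 -> ring=[0:NA,13:NC,28:NB,56:ND,88:NE,98:NF]
Op 11: add NG@65 -> ring=[0:NA,13:NC,28:NB,56:ND,65:NG,88:NE,98:NF]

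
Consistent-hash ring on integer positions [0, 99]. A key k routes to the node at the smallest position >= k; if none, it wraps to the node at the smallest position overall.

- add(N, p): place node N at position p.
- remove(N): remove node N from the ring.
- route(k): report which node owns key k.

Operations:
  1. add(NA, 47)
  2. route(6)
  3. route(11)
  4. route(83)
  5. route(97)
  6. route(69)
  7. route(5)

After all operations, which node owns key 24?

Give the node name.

Answer: NA

Derivation:
Op 1: add NA@47 -> ring=[47:NA]
Op 2: route key 6: smallest pos >= 6 is 47 -> NA
Op 3: route key 11: smallest pos >= 11 is 47 -> NA
Op 4: route key 83: none >= 83, wrap to smallest pos 47 -> NA
Op 5: route key 97: none >= 97, wrap to smallest pos 47 -> NA
Op 6: route key 69: none >= 69, wrap to smallest pos 47 -> NA
Op 7: route key 5: smallest pos >= 5 is 47 -> NA
Final route key 24: smallest pos >= 24 is 47 -> NA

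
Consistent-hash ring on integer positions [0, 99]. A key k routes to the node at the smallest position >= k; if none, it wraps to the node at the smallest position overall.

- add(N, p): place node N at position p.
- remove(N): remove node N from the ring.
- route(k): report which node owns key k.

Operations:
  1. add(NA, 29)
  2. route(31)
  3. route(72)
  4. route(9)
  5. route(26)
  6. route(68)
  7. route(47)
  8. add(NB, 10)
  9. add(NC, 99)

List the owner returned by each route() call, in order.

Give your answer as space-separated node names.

Op 1: add NA@29 -> ring=[29:NA]
Op 2: route key 31: none >= 31, wrap to smallest pos 29 -> NA
Op 3: route key 72: none >= 72, wrap to smallest pos 29 -> NA
Op 4: route key 9: smallest pos >= 9 is 29 -> NA
Op 5: route key 26: smallest pos >= 26 is 29 -> NA
Op 6: route key 68: none >= 68, wrap to smallest pos 29 -> NA
Op 7: route key 47: none >= 47, wrap to smallest pos 29 -> NA
Op 8: add NB@10 -> ring=[10:NB,29:NA]
Op 9: add NC@99 -> ring=[10:NB,29:NA,99:NC]

Answer: NA NA NA NA NA NA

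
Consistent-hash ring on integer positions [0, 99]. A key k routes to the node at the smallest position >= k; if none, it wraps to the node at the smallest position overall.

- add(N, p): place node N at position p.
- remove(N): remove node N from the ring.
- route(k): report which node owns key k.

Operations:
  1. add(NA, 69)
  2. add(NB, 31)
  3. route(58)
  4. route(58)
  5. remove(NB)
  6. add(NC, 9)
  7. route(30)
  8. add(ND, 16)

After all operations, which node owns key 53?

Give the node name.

Op 1: add NA@69 -> ring=[69:NA]
Op 2: add NB@31 -> ring=[31:NB,69:NA]
Op 3: route key 58: smallest pos >= 58 is 69 -> NA
Op 4: route key 58: smallest pos >= 58 is 69 -> NA
Op 5: remove NB -> ring=[69:NA]
Op 6: add NC@9 -> ring=[9:NC,69:NA]
Op 7: route key 30: smallest pos >= 30 is 69 -> NA
Op 8: add ND@16 -> ring=[9:NC,16:ND,69:NA]
Final route key 53: smallest pos >= 53 is 69 -> NA

Answer: NA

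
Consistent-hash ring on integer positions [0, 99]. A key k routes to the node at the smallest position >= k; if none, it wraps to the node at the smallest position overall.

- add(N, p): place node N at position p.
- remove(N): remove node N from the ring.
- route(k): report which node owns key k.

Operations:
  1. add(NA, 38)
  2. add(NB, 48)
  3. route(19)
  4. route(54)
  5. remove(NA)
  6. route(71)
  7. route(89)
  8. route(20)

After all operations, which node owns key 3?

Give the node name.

Op 1: add NA@38 -> ring=[38:NA]
Op 2: add NB@48 -> ring=[38:NA,48:NB]
Op 3: route key 19: smallest pos >= 19 is 38 -> NA
Op 4: route key 54: none >= 54, wrap to smallest pos 38 -> NA
Op 5: remove NA -> ring=[48:NB]
Op 6: route key 71: none >= 71, wrap to smallest pos 48 -> NB
Op 7: route key 89: none >= 89, wrap to smallest pos 48 -> NB
Op 8: route key 20: smallest pos >= 20 is 48 -> NB
Final route key 3: smallest pos >= 3 is 48 -> NB

Answer: NB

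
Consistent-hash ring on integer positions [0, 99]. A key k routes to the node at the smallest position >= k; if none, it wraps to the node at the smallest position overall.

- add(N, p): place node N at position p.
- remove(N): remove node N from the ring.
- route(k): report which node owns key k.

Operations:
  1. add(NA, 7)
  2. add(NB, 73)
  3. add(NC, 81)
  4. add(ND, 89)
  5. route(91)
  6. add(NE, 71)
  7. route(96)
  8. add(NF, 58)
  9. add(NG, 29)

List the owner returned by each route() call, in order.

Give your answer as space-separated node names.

Op 1: add NA@7 -> ring=[7:NA]
Op 2: add NB@73 -> ring=[7:NA,73:NB]
Op 3: add NC@81 -> ring=[7:NA,73:NB,81:NC]
Op 4: add ND@89 -> ring=[7:NA,73:NB,81:NC,89:ND]
Op 5: route key 91: none >= 91, wrap to smallest pos 7 -> NA
Op 6: add NE@71 -> ring=[7:NA,71:NE,73:NB,81:NC,89:ND]
Op 7: route key 96: none >= 96, wrap to smallest pos 7 -> NA
Op 8: add NF@58 -> ring=[7:NA,58:NF,71:NE,73:NB,81:NC,89:ND]
Op 9: add NG@29 -> ring=[7:NA,29:NG,58:NF,71:NE,73:NB,81:NC,89:ND]

Answer: NA NA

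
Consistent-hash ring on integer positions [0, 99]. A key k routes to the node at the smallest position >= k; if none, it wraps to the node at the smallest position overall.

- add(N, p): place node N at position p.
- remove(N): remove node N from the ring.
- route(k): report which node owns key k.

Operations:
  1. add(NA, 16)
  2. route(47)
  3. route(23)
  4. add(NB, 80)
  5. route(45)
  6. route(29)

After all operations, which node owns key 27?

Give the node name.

Op 1: add NA@16 -> ring=[16:NA]
Op 2: route key 47: none >= 47, wrap to smallest pos 16 -> NA
Op 3: route key 23: none >= 23, wrap to smallest pos 16 -> NA
Op 4: add NB@80 -> ring=[16:NA,80:NB]
Op 5: route key 45: smallest pos >= 45 is 80 -> NB
Op 6: route key 29: smallest pos >= 29 is 80 -> NB
Final route key 27: smallest pos >= 27 is 80 -> NB

Answer: NB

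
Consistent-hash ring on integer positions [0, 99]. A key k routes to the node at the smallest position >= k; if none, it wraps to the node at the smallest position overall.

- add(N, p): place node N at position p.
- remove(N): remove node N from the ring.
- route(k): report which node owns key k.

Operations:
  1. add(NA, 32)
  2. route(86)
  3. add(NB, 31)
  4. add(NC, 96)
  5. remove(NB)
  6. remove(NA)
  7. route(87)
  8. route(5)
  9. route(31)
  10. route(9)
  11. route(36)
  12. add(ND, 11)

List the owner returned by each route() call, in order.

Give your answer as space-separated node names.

Op 1: add NA@32 -> ring=[32:NA]
Op 2: route key 86: none >= 86, wrap to smallest pos 32 -> NA
Op 3: add NB@31 -> ring=[31:NB,32:NA]
Op 4: add NC@96 -> ring=[31:NB,32:NA,96:NC]
Op 5: remove NB -> ring=[32:NA,96:NC]
Op 6: remove NA -> ring=[96:NC]
Op 7: route key 87: smallest pos >= 87 is 96 -> NC
Op 8: route key 5: smallest pos >= 5 is 96 -> NC
Op 9: route key 31: smallest pos >= 31 is 96 -> NC
Op 10: route key 9: smallest pos >= 9 is 96 -> NC
Op 11: route key 36: smallest pos >= 36 is 96 -> NC
Op 12: add ND@11 -> ring=[11:ND,96:NC]

Answer: NA NC NC NC NC NC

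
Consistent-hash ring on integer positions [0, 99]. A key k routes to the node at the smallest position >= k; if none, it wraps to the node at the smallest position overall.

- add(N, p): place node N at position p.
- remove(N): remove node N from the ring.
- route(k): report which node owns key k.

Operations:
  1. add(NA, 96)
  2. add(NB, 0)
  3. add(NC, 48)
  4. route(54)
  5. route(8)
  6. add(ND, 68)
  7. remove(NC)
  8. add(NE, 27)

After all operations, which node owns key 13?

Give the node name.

Answer: NE

Derivation:
Op 1: add NA@96 -> ring=[96:NA]
Op 2: add NB@0 -> ring=[0:NB,96:NA]
Op 3: add NC@48 -> ring=[0:NB,48:NC,96:NA]
Op 4: route key 54: smallest pos >= 54 is 96 -> NA
Op 5: route key 8: smallest pos >= 8 is 48 -> NC
Op 6: add ND@68 -> ring=[0:NB,48:NC,68:ND,96:NA]
Op 7: remove NC -> ring=[0:NB,68:ND,96:NA]
Op 8: add NE@27 -> ring=[0:NB,27:NE,68:ND,96:NA]
Final route key 13: smallest pos >= 13 is 27 -> NE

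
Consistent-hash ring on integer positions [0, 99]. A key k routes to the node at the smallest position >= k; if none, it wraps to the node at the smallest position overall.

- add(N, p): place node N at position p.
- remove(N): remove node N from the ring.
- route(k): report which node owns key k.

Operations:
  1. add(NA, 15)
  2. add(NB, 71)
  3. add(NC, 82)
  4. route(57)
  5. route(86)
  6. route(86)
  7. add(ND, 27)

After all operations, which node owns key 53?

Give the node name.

Op 1: add NA@15 -> ring=[15:NA]
Op 2: add NB@71 -> ring=[15:NA,71:NB]
Op 3: add NC@82 -> ring=[15:NA,71:NB,82:NC]
Op 4: route key 57: smallest pos >= 57 is 71 -> NB
Op 5: route key 86: none >= 86, wrap to smallest pos 15 -> NA
Op 6: route key 86: none >= 86, wrap to smallest pos 15 -> NA
Op 7: add ND@27 -> ring=[15:NA,27:ND,71:NB,82:NC]
Final route key 53: smallest pos >= 53 is 71 -> NB

Answer: NB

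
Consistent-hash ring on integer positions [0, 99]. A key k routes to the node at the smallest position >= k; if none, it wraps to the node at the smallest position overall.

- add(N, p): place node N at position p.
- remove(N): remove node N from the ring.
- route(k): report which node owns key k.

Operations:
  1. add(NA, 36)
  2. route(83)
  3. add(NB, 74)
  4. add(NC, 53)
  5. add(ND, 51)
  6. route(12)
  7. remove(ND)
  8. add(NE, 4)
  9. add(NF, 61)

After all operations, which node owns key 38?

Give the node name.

Op 1: add NA@36 -> ring=[36:NA]
Op 2: route key 83: none >= 83, wrap to smallest pos 36 -> NA
Op 3: add NB@74 -> ring=[36:NA,74:NB]
Op 4: add NC@53 -> ring=[36:NA,53:NC,74:NB]
Op 5: add ND@51 -> ring=[36:NA,51:ND,53:NC,74:NB]
Op 6: route key 12: smallest pos >= 12 is 36 -> NA
Op 7: remove ND -> ring=[36:NA,53:NC,74:NB]
Op 8: add NE@4 -> ring=[4:NE,36:NA,53:NC,74:NB]
Op 9: add NF@61 -> ring=[4:NE,36:NA,53:NC,61:NF,74:NB]
Final route key 38: smallest pos >= 38 is 53 -> NC

Answer: NC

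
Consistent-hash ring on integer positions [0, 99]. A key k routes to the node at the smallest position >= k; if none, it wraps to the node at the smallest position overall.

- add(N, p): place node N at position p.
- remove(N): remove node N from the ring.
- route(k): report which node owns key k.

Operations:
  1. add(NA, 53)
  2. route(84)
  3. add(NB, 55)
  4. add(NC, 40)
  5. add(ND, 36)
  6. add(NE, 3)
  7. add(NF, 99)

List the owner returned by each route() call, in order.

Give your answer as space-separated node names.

Answer: NA

Derivation:
Op 1: add NA@53 -> ring=[53:NA]
Op 2: route key 84: none >= 84, wrap to smallest pos 53 -> NA
Op 3: add NB@55 -> ring=[53:NA,55:NB]
Op 4: add NC@40 -> ring=[40:NC,53:NA,55:NB]
Op 5: add ND@36 -> ring=[36:ND,40:NC,53:NA,55:NB]
Op 6: add NE@3 -> ring=[3:NE,36:ND,40:NC,53:NA,55:NB]
Op 7: add NF@99 -> ring=[3:NE,36:ND,40:NC,53:NA,55:NB,99:NF]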